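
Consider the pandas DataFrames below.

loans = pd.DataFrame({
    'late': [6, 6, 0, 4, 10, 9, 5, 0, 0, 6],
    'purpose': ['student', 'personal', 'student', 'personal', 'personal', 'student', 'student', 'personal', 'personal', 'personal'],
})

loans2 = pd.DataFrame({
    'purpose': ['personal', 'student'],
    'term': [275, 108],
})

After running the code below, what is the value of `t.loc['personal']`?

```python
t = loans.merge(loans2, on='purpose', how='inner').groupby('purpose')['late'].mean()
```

merge on 'purpose' (how='inner') → 10 rows:
   late   purpose  term
0     6   student   108
1     6  personal   275
2     0   student   108
3     4  personal   275
4    10  personal   275
5     9   student   108
6     5   student   108
7     0  personal   275
8     0  personal   275
9     6  personal   275
group by purpose, mean of late:
purpose
personal    4.333333
student     5.000000
Name: late, dtype: float64

4.33333333333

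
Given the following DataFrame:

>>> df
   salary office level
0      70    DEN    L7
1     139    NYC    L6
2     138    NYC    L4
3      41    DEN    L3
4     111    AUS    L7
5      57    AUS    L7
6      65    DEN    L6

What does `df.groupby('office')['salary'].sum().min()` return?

168

group by office, sum of salary:
office
AUS    168
DEN    176
NYC    277
Name: salary, dtype: int64
So min() = 168.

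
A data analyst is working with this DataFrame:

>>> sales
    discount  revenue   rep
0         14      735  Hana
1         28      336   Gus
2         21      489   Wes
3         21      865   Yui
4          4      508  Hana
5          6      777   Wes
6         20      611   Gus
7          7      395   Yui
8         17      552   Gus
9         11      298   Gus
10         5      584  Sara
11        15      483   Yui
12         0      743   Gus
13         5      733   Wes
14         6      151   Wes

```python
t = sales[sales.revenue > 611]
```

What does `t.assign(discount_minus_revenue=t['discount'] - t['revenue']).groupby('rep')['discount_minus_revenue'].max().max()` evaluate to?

filter rows where revenue > 611:
    discount  revenue   rep
0         14      735  Hana
3         21      865   Yui
5          6      777   Wes
12         0      743   Gus
13         5      733   Wes
add column discount_minus_revenue = t['discount'] - t['revenue']:
    discount  revenue   rep  discount_minus_revenue
0         14      735  Hana                    -721
3         21      865   Yui                    -844
5          6      777   Wes                    -771
12         0      743   Gus                    -743
13         5      733   Wes                    -728
group by rep, max of discount_minus_revenue:
rep
Gus    -743
Hana   -721
Wes    -728
Yui    -844
Name: discount_minus_revenue, dtype: int64
So max() = -721.

-721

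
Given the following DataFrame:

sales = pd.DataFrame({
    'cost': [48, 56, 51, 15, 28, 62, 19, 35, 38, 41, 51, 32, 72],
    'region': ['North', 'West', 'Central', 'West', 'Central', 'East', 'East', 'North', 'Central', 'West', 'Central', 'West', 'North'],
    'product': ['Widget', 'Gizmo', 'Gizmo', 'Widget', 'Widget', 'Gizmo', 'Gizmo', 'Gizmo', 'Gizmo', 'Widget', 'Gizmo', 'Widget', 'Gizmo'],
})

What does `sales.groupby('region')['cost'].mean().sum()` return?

170.166666667

group by region, mean of cost:
region
Central    42.000000
East       40.500000
North      51.666667
West       36.000000
Name: cost, dtype: float64
So sum() = 170.166666667.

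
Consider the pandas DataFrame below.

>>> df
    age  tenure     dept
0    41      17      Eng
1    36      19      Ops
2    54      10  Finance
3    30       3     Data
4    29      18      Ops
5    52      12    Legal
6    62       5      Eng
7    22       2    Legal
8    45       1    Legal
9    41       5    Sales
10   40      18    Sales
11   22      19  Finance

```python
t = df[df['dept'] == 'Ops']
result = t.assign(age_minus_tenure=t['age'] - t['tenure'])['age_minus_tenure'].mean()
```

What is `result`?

filter rows where dept == 'Ops':
   age  tenure dept
1   36      19  Ops
4   29      18  Ops
add column age_minus_tenure = t['age'] - t['tenure']:
   age  tenure dept  age_minus_tenure
1   36      19  Ops                17
4   29      18  Ops                11
Hence 14.0.

14.0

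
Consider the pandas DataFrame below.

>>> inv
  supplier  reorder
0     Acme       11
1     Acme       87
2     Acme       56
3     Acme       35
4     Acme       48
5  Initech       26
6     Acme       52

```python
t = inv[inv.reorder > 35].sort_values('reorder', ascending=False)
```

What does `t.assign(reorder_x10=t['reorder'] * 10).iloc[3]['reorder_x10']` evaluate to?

filter rows where reorder > 35:
  supplier  reorder
1     Acme       87
2     Acme       56
4     Acme       48
6     Acme       52
sort by reorder descending:
  supplier  reorder
1     Acme       87
2     Acme       56
6     Acme       52
4     Acme       48
add column reorder_x10 = t['reorder'] * 10:
  supplier  reorder  reorder_x10
1     Acme       87          870
2     Acme       56          560
6     Acme       52          520
4     Acme       48          480

480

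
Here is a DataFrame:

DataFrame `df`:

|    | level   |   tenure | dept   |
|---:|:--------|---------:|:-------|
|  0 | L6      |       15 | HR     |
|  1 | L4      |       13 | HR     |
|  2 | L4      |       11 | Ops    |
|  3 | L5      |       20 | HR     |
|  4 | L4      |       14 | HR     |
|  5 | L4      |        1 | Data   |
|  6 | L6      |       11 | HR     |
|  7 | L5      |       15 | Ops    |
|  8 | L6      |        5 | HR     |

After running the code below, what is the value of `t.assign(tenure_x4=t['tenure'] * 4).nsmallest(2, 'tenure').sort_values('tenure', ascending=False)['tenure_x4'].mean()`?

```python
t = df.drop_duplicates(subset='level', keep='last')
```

drop duplicate level (keep=last):
  level  tenure  dept
5    L4       1  Data
7    L5      15   Ops
8    L6       5    HR
add column tenure_x4 = t['tenure'] * 4:
  level  tenure  dept  tenure_x4
5    L4       1  Data          4
7    L5      15   Ops         60
8    L6       5    HR         20
take 2 rows with smallest tenure:
  level  tenure  dept  tenure_x4
5    L4       1  Data          4
8    L6       5    HR         20
sort by tenure descending:
  level  tenure  dept  tenure_x4
8    L6       5    HR         20
5    L4       1  Data          4
So mean() = 12.0.

12.0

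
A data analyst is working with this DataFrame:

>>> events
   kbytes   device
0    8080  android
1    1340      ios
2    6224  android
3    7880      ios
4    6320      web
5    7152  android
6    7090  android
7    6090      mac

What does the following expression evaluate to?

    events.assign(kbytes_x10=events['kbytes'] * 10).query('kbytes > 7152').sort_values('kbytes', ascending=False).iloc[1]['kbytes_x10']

78800

add column kbytes_x10 = events['kbytes'] * 10:
   kbytes   device  kbytes_x10
0    8080  android       80800
1    1340      ios       13400
2    6224  android       62240
3    7880      ios       78800
4    6320      web       63200
5    7152  android       71520
6    7090  android       70900
7    6090      mac       60900
filter rows where kbytes > 7152:
   kbytes   device  kbytes_x10
0    8080  android       80800
3    7880      ios       78800
sort by kbytes descending:
   kbytes   device  kbytes_x10
0    8080  android       80800
3    7880      ios       78800
Finally, value at position 1, column 'kbytes_x10' = 78800.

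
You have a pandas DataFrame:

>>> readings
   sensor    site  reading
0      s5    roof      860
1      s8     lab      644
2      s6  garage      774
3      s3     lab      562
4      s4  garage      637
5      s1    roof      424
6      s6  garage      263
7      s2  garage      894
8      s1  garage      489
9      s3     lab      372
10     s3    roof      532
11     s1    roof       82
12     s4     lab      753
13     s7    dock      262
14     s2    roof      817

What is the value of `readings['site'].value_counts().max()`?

5

value_counts of site:
site
roof      5
garage    5
lab       4
dock      1
Name: count, dtype: int64
max of the resulting series → 5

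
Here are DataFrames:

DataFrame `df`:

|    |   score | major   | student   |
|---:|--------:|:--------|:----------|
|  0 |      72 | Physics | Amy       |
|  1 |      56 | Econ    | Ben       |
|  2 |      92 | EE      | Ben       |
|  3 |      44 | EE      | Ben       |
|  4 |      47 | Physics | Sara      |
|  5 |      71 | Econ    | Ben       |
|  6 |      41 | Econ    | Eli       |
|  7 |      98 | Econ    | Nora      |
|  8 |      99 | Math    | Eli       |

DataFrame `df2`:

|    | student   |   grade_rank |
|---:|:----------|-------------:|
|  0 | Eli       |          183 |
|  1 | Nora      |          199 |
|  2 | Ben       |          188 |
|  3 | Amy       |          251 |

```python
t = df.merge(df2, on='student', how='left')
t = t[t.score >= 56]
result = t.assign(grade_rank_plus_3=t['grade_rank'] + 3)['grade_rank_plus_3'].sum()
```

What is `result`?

1215.0

merge on 'student' (how='left') → 9 rows:
   score    major student  grade_rank
0     72  Physics     Amy       251.0
1     56     Econ     Ben       188.0
2     92       EE     Ben       188.0
3     44       EE     Ben       188.0
4     47  Physics    Sara         NaN
5     71     Econ     Ben       188.0
6     41     Econ     Eli       183.0
7     98     Econ    Nora       199.0
8     99     Math     Eli       183.0
filter rows where score >= 56:
   score    major student  grade_rank
0     72  Physics     Amy       251.0
1     56     Econ     Ben       188.0
2     92       EE     Ben       188.0
5     71     Econ     Ben       188.0
7     98     Econ    Nora       199.0
8     99     Math     Eli       183.0
add column grade_rank_plus_3 = t['grade_rank'] + 3:
   score    major student  grade_rank  grade_rank_plus_3
0     72  Physics     Amy       251.0              254.0
1     56     Econ     Ben       188.0              191.0
2     92       EE     Ben       188.0              191.0
5     71     Econ     Ben       188.0              191.0
7     98     Econ    Nora       199.0              202.0
8     99     Math     Eli       183.0              186.0
The sum of column 'grade_rank_plus_3' is 1215.0.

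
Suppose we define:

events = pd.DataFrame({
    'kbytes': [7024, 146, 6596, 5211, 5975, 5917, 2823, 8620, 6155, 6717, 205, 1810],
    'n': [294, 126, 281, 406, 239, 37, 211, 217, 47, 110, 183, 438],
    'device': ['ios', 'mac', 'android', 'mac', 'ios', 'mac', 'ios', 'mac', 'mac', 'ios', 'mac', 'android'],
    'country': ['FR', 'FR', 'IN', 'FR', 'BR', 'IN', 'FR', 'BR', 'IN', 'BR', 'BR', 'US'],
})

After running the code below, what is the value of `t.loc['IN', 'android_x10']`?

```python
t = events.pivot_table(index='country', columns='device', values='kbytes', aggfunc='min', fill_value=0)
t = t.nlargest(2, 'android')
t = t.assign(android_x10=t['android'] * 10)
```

pivot: rows=country, cols=device, min(kbytes):
device   android   ios   mac
country                     
BR             0  5975   205
FR             0  2823   146
IN          6596     0  5917
US          1810     0     0
take 2 rows with largest android:
device   android  ios   mac
country                    
IN          6596    0  5917
US          1810    0     0
add column android_x10 = t['android'] * 10:
device   android  ios   mac  android_x10
country                                 
IN          6596    0  5917        65960
US          1810    0     0        18100
So loc['IN', 'android_x10'] = 65960.

65960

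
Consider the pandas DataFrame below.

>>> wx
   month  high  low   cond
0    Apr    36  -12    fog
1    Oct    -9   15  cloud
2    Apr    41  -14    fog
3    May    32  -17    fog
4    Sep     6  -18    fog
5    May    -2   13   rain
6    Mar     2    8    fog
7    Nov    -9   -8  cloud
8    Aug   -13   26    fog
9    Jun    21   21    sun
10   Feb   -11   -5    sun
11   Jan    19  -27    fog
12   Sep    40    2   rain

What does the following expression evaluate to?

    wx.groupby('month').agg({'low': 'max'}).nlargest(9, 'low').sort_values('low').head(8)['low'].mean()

group by month, max of low:
       low
month     
Apr    -12
Aug     26
Feb     -5
Jan    -27
Jun     21
Mar      8
May     13
Nov     -8
Oct     15
Sep      2
take 9 rows with largest low:
       low
month     
Aug     26
Jun     21
Oct     15
May     13
Mar      8
Sep      2
Feb     -5
Nov     -8
Apr    -12
sort by low:
       low
month     
Apr    -12
Nov     -8
Feb     -5
Sep      2
Mar      8
May     13
Oct     15
Jun     21
Aug     26
take first 8 rows:
       low
month     
Apr    -12
Nov     -8
Feb     -5
Sep      2
Mar      8
May     13
Oct     15
Jun     21
Hence 4.25.

4.25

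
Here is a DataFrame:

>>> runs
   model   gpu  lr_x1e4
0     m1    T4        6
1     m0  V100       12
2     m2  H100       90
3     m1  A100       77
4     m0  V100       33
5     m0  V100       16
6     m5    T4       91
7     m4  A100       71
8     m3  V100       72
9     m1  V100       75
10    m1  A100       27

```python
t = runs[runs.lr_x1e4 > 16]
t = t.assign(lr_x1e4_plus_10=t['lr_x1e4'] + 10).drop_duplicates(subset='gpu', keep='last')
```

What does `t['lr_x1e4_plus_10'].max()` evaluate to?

filter rows where lr_x1e4 > 16:
   model   gpu  lr_x1e4
2     m2  H100       90
3     m1  A100       77
4     m0  V100       33
6     m5    T4       91
7     m4  A100       71
8     m3  V100       72
9     m1  V100       75
10    m1  A100       27
add column lr_x1e4_plus_10 = t['lr_x1e4'] + 10:
   model   gpu  lr_x1e4  lr_x1e4_plus_10
2     m2  H100       90              100
3     m1  A100       77               87
4     m0  V100       33               43
6     m5    T4       91              101
7     m4  A100       71               81
8     m3  V100       72               82
9     m1  V100       75               85
10    m1  A100       27               37
drop duplicate gpu (keep=last):
   model   gpu  lr_x1e4  lr_x1e4_plus_10
2     m2  H100       90              100
6     m5    T4       91              101
9     m1  V100       75               85
10    m1  A100       27               37
Then the max of column 'lr_x1e4_plus_10': 101

101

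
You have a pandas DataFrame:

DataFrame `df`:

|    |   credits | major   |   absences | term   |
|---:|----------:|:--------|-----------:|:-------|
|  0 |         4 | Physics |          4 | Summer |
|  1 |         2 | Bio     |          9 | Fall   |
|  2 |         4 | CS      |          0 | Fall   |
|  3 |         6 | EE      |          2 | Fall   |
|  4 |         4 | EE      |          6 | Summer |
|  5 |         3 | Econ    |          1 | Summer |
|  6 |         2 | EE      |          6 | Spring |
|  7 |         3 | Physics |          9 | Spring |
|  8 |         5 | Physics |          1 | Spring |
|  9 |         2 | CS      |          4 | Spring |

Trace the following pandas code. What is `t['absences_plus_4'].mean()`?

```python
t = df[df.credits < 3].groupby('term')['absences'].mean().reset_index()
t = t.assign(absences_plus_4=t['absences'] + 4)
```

filter rows where credits < 3:
   credits major  absences    term
1        2   Bio         9    Fall
6        2    EE         6  Spring
9        2    CS         4  Spring
group by term, mean of absences:
term
Fall      9.0
Spring    5.0
Name: absences, dtype: float64
reset_index():
     term  absences
0    Fall       9.0
1  Spring       5.0
add column absences_plus_4 = t['absences'] + 4:
     term  absences  absences_plus_4
0    Fall       9.0             13.0
1  Spring       5.0              9.0
Reading off the mean of column 'absences_plus_4', we get 11.0.

11.0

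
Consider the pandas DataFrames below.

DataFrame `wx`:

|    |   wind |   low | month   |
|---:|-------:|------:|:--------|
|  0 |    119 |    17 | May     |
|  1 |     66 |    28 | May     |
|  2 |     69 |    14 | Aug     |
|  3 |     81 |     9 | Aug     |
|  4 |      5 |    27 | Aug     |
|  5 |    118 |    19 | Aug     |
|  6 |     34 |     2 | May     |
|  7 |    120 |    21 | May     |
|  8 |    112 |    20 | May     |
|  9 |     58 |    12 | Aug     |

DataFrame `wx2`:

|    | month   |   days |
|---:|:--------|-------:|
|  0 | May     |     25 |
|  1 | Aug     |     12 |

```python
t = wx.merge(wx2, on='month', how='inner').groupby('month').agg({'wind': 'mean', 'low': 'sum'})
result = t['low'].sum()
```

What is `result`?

169

merge on 'month' (how='inner') → 10 rows:
   wind  low month  days
0   119   17   May    25
1    66   28   May    25
2    69   14   Aug    12
3    81    9   Aug    12
4     5   27   Aug    12
5   118   19   Aug    12
6    34    2   May    25
7   120   21   May    25
8   112   20   May    25
9    58   12   Aug    12
group by month: mean(wind), sum(low):
       wind  low
month           
Aug    66.2   81
May    90.2   88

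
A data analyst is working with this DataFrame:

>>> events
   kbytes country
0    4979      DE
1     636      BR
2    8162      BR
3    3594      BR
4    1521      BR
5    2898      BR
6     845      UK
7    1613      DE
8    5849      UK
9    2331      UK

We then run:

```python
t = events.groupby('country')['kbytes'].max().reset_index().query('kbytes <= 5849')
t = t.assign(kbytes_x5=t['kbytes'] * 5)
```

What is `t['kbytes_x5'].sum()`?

group by country, max of kbytes:
country
BR    8162
DE    4979
UK    5849
Name: kbytes, dtype: int64
reset_index():
  country  kbytes
0      BR    8162
1      DE    4979
2      UK    5849
filter rows where kbytes <= 5849:
  country  kbytes
1      DE    4979
2      UK    5849
add column kbytes_x5 = t['kbytes'] * 5:
  country  kbytes  kbytes_x5
1      DE    4979      24895
2      UK    5849      29245

54140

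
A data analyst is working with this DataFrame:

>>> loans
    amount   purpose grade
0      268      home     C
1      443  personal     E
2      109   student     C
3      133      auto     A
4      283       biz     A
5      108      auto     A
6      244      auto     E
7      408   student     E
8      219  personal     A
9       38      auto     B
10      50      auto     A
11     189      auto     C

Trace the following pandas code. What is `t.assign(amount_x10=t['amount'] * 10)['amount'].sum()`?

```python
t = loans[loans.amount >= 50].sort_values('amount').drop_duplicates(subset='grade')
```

403

filter rows where amount >= 50:
    amount   purpose grade
0      268      home     C
1      443  personal     E
2      109   student     C
3      133      auto     A
4      283       biz     A
5      108      auto     A
6      244      auto     E
7      408   student     E
8      219  personal     A
10      50      auto     A
11     189      auto     C
sort by amount:
    amount   purpose grade
10      50      auto     A
5      108      auto     A
2      109   student     C
3      133      auto     A
11     189      auto     C
8      219  personal     A
6      244      auto     E
0      268      home     C
4      283       biz     A
7      408   student     E
1      443  personal     E
drop duplicate grade (keep=first):
    amount  purpose grade
10      50     auto     A
2      109  student     C
6      244     auto     E
add column amount_x10 = t['amount'] * 10:
    amount  purpose grade  amount_x10
10      50     auto     A         500
2      109  student     C        1090
6      244     auto     E        2440
Finally, sum of column 'amount' = 403.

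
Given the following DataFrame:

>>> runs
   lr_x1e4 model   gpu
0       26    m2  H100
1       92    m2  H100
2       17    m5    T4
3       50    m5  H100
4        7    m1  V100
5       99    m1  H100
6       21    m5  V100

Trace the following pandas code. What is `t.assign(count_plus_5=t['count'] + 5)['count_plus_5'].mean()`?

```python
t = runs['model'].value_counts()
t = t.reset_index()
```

value_counts of model:
model
m5    3
m2    2
m1    2
Name: count, dtype: int64
reset_index():
  model  count
0    m5      3
1    m2      2
2    m1      2
add column count_plus_5 = t['count'] + 5:
  model  count  count_plus_5
0    m5      3             8
1    m2      2             7
2    m1      2             7
mean of column 'count_plus_5' → 7.33333333333

7.33333333333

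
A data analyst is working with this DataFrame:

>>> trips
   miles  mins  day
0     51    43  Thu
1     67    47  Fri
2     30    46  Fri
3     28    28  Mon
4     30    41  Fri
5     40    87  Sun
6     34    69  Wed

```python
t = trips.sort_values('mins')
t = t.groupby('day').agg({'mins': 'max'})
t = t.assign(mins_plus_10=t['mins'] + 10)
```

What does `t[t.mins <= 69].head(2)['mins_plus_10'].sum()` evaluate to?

95

sort by mins:
   miles  mins  day
3     28    28  Mon
4     30    41  Fri
0     51    43  Thu
2     30    46  Fri
1     67    47  Fri
6     34    69  Wed
5     40    87  Sun
group by day, max of mins:
     mins
day      
Fri    47
Mon    28
Sun    87
Thu    43
Wed    69
add column mins_plus_10 = t['mins'] + 10:
     mins  mins_plus_10
day                    
Fri    47            57
Mon    28            38
Sun    87            97
Thu    43            53
Wed    69            79
filter rows where mins <= 69:
     mins  mins_plus_10
day                    
Fri    47            57
Mon    28            38
Thu    43            53
Wed    69            79
take first 2 rows:
     mins  mins_plus_10
day                    
Fri    47            57
Mon    28            38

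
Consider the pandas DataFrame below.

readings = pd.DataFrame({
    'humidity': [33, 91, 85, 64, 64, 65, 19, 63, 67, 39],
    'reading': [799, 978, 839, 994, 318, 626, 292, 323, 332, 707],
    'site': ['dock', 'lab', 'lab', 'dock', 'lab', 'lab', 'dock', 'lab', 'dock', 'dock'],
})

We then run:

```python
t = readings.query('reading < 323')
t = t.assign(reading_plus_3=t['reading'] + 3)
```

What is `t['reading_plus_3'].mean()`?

filter rows where reading < 323:
   humidity  reading  site
4        64      318   lab
6        19      292  dock
add column reading_plus_3 = t['reading'] + 3:
   humidity  reading  site  reading_plus_3
4        64      318   lab             321
6        19      292  dock             295
Taking the mean of column 'reading_plus_3' gives 308.0.

308.0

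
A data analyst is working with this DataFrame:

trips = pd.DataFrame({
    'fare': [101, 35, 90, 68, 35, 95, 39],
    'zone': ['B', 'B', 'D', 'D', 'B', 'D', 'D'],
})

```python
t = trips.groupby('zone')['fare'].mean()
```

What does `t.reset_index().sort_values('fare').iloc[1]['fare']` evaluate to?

group by zone, mean of fare:
zone
B    57.0
D    73.0
Name: fare, dtype: float64
reset_index():
  zone  fare
0    B  57.0
1    D  73.0
sort by fare:
  zone  fare
0    B  57.0
1    D  73.0
value at position 1, column 'fare' → 73.0

73.0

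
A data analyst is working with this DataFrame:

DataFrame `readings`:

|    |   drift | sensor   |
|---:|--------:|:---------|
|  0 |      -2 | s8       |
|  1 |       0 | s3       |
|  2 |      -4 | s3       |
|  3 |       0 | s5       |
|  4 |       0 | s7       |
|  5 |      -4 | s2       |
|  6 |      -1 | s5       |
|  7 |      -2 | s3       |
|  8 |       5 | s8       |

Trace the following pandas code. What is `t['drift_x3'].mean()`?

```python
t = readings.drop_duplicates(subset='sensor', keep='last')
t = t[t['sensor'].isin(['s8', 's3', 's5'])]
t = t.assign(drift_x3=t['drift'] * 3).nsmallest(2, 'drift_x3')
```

-4.5

drop duplicate sensor (keep=last):
   drift sensor
4      0     s7
5     -4     s2
6     -1     s5
7     -2     s3
8      5     s8
filter rows where sensor in ['s8', 's3', 's5']:
   drift sensor
6     -1     s5
7     -2     s3
8      5     s8
add column drift_x3 = t['drift'] * 3:
   drift sensor  drift_x3
6     -1     s5        -3
7     -2     s3        -6
8      5     s8        15
take 2 rows with smallest drift_x3:
   drift sensor  drift_x3
7     -2     s3        -6
6     -1     s5        -3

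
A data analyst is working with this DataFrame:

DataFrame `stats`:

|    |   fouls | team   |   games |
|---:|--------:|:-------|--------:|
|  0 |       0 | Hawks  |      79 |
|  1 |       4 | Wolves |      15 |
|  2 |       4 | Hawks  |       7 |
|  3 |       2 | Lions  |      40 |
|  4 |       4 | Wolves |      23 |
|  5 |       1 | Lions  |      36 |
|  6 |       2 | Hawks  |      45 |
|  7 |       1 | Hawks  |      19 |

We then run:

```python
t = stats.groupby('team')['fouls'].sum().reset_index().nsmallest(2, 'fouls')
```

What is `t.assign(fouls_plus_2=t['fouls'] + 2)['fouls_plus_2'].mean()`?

7.0

group by team, sum of fouls:
team
Hawks     7
Lions     3
Wolves    8
Name: fouls, dtype: int64
reset_index():
     team  fouls
0   Hawks      7
1   Lions      3
2  Wolves      8
take 2 rows with smallest fouls:
    team  fouls
1  Lions      3
0  Hawks      7
add column fouls_plus_2 = t['fouls'] + 2:
    team  fouls  fouls_plus_2
1  Lions      3             5
0  Hawks      7             9
Finally, mean of column 'fouls_plus_2' = 7.0.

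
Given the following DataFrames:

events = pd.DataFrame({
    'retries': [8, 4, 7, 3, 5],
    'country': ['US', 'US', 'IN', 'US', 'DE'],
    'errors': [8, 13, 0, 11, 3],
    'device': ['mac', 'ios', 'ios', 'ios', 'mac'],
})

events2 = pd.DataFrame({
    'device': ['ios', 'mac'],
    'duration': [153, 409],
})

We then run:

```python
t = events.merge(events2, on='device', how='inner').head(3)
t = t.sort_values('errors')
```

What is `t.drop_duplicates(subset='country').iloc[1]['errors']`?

merge on 'device' (how='inner') → 5 rows:
   retries country  errors device  duration
0        8      US       8    mac       409
1        4      US      13    ios       153
2        7      IN       0    ios       153
3        3      US      11    ios       153
4        5      DE       3    mac       409
take first 3 rows:
   retries country  errors device  duration
0        8      US       8    mac       409
1        4      US      13    ios       153
2        7      IN       0    ios       153
sort by errors:
   retries country  errors device  duration
2        7      IN       0    ios       153
0        8      US       8    mac       409
1        4      US      13    ios       153
drop duplicate country (keep=first):
   retries country  errors device  duration
2        7      IN       0    ios       153
0        8      US       8    mac       409
Then the value at position 1, column 'errors': 8

8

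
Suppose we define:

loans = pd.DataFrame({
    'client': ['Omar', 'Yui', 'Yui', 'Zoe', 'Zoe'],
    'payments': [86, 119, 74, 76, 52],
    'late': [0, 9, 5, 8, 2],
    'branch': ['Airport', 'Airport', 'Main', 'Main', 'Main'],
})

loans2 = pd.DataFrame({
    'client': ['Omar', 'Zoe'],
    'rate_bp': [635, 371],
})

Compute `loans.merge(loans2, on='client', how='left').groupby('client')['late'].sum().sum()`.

merge on 'client' (how='left') → 5 rows:
  client  payments  late   branch  rate_bp
0   Omar        86     0  Airport    635.0
1    Yui       119     9  Airport      NaN
2    Yui        74     5     Main      NaN
3    Zoe        76     8     Main    371.0
4    Zoe        52     2     Main    371.0
group by client, sum of late:
client
Omar     0
Yui     14
Zoe     10
Name: late, dtype: int64
Reading off the sum of the resulting series, we get 24.

24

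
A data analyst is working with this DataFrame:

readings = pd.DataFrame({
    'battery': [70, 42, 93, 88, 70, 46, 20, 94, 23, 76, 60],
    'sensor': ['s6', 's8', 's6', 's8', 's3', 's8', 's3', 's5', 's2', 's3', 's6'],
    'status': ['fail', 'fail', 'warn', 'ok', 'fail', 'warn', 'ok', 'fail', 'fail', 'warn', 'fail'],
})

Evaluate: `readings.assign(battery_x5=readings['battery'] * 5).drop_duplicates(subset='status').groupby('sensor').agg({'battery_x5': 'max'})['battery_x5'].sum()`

add column battery_x5 = readings['battery'] * 5:
    battery sensor status  battery_x5
0        70     s6   fail         350
1        42     s8   fail         210
2        93     s6   warn         465
3        88     s8     ok         440
4        70     s3   fail         350
5        46     s8   warn         230
6        20     s3     ok         100
7        94     s5   fail         470
8        23     s2   fail         115
9        76     s3   warn         380
10       60     s6   fail         300
drop duplicate status (keep=first):
   battery sensor status  battery_x5
0       70     s6   fail         350
2       93     s6   warn         465
3       88     s8     ok         440
group by sensor, max of battery_x5:
        battery_x5
sensor            
s6             465
s8             440
Finally, sum of column 'battery_x5' = 905.

905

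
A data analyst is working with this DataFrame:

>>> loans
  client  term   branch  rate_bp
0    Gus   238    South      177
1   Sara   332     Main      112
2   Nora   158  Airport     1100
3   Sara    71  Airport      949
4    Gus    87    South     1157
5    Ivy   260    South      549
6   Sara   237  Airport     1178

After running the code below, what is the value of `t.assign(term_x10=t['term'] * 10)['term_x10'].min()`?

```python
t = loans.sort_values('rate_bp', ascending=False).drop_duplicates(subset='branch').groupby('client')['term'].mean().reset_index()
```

870.0

sort by rate_bp descending:
  client  term   branch  rate_bp
6   Sara   237  Airport     1178
4    Gus    87    South     1157
2   Nora   158  Airport     1100
3   Sara    71  Airport      949
5    Ivy   260    South      549
0    Gus   238    South      177
1   Sara   332     Main      112
drop duplicate branch (keep=first):
  client  term   branch  rate_bp
6   Sara   237  Airport     1178
4    Gus    87    South     1157
1   Sara   332     Main      112
group by client, mean of term:
client
Gus      87.0
Sara    284.5
Name: term, dtype: float64
reset_index():
  client   term
0    Gus   87.0
1   Sara  284.5
add column term_x10 = t['term'] * 10:
  client   term  term_x10
0    Gus   87.0     870.0
1   Sara  284.5    2845.0
The min of column 'term_x10' is 870.0.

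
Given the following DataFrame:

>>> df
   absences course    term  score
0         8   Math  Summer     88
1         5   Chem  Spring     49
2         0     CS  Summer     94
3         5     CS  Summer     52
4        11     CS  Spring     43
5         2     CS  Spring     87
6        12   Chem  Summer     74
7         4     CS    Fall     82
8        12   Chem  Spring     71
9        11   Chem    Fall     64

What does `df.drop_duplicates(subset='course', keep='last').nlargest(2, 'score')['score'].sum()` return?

drop duplicate course (keep=last):
   absences course    term  score
0         8   Math  Summer     88
7         4     CS    Fall     82
9        11   Chem    Fall     64
take 2 rows with largest score:
   absences course    term  score
0         8   Math  Summer     88
7         4     CS    Fall     82
Reading off the sum of column 'score', we get 170.

170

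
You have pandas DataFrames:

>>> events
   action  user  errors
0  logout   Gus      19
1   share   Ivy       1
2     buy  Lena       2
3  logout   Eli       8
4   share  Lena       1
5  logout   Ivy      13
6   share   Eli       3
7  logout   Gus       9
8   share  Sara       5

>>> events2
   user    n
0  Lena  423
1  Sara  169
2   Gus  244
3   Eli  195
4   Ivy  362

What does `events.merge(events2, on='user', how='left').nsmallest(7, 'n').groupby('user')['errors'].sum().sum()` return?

58

merge on 'user' (how='left') → 9 rows:
   action  user  errors    n
0  logout   Gus      19  244
1   share   Ivy       1  362
2     buy  Lena       2  423
3  logout   Eli       8  195
4   share  Lena       1  423
5  logout   Ivy      13  362
6   share   Eli       3  195
7  logout   Gus       9  244
8   share  Sara       5  169
take 7 rows with smallest n:
   action  user  errors    n
8   share  Sara       5  169
3  logout   Eli       8  195
6   share   Eli       3  195
0  logout   Gus      19  244
7  logout   Gus       9  244
1   share   Ivy       1  362
5  logout   Ivy      13  362
group by user, sum of errors:
user
Eli     11
Gus     28
Ivy     14
Sara     5
Name: errors, dtype: int64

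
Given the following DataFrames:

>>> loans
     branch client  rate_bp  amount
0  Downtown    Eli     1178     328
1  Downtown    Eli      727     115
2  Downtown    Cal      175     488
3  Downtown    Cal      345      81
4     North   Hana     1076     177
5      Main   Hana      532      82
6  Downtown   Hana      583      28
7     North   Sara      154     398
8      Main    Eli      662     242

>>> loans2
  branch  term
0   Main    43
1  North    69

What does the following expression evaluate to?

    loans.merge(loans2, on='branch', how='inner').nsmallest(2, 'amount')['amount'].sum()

259

merge on 'branch' (how='inner') → 4 rows:
  branch client  rate_bp  amount  term
0  North   Hana     1076     177    69
1   Main   Hana      532      82    43
2  North   Sara      154     398    69
3   Main    Eli      662     242    43
take 2 rows with smallest amount:
  branch client  rate_bp  amount  term
1   Main   Hana      532      82    43
0  North   Hana     1076     177    69
Reading off the sum of column 'amount', we get 259.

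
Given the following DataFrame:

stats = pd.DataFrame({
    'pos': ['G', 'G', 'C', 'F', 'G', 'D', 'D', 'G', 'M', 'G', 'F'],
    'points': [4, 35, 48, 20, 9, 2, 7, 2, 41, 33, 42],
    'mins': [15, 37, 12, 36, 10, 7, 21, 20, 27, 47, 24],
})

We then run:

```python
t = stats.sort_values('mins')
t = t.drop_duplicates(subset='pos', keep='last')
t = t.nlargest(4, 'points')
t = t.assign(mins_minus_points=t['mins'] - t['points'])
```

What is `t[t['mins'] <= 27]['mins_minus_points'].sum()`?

sort by mins:
   pos  points  mins
5    D       2     7
4    G       9    10
2    C      48    12
0    G       4    15
7    G       2    20
6    D       7    21
10   F      42    24
8    M      41    27
3    F      20    36
1    G      35    37
9    G      33    47
drop duplicate pos (keep=last):
  pos  points  mins
2   C      48    12
6   D       7    21
8   M      41    27
3   F      20    36
9   G      33    47
take 4 rows with largest points:
  pos  points  mins
2   C      48    12
8   M      41    27
9   G      33    47
3   F      20    36
add column mins_minus_points = t['mins'] - t['points']:
  pos  points  mins  mins_minus_points
2   C      48    12                -36
8   M      41    27                -14
9   G      33    47                 14
3   F      20    36                 16
filter rows where mins <= 27:
  pos  points  mins  mins_minus_points
2   C      48    12                -36
8   M      41    27                -14
Taking the sum of column 'mins_minus_points' gives -50.

-50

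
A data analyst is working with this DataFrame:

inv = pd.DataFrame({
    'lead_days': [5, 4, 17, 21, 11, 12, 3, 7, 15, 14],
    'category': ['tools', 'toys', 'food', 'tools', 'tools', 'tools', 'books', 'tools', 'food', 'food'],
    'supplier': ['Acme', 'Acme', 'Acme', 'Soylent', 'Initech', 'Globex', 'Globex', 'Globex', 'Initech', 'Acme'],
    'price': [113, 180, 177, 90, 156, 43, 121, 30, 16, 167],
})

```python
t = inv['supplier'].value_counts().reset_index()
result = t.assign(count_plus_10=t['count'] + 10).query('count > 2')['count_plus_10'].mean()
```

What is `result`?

value_counts of supplier:
supplier
Acme       4
Globex     3
Initech    2
Soylent    1
Name: count, dtype: int64
reset_index():
  supplier  count
0     Acme      4
1   Globex      3
2  Initech      2
3  Soylent      1
add column count_plus_10 = t['count'] + 10:
  supplier  count  count_plus_10
0     Acme      4             14
1   Globex      3             13
2  Initech      2             12
3  Soylent      1             11
filter rows where count > 2:
  supplier  count  count_plus_10
0     Acme      4             14
1   Globex      3             13

13.5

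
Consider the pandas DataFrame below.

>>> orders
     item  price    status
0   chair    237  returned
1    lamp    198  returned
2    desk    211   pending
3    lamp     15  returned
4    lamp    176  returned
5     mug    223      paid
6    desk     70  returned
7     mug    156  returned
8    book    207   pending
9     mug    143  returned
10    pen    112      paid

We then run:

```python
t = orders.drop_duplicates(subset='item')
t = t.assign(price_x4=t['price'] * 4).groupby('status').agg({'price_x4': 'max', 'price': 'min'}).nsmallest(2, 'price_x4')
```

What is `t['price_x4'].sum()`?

1736

drop duplicate item (keep=first):
     item  price    status
0   chair    237  returned
1    lamp    198  returned
2    desk    211   pending
5     mug    223      paid
8    book    207   pending
10    pen    112      paid
add column price_x4 = t['price'] * 4:
     item  price    status  price_x4
0   chair    237  returned       948
1    lamp    198  returned       792
2    desk    211   pending       844
5     mug    223      paid       892
8    book    207   pending       828
10    pen    112      paid       448
group by status: max(price_x4), min(price):
          price_x4  price
status                   
paid           892    112
pending        844    207
returned       948    198
take 2 rows with smallest price_x4:
         price_x4  price
status                  
pending       844    207
paid          892    112
Taking the sum of column 'price_x4' gives 1736.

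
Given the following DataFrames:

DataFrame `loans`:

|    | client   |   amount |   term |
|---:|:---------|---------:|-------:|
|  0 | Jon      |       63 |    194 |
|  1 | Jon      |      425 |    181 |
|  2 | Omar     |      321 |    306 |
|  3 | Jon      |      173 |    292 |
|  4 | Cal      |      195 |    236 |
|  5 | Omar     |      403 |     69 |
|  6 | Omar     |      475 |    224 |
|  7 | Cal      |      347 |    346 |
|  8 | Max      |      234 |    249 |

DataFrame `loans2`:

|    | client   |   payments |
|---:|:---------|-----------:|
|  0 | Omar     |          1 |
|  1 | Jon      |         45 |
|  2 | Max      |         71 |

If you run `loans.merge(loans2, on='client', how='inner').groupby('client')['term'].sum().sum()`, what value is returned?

1515

merge on 'client' (how='inner') → 7 rows:
  client  amount  term  payments
0    Jon      63   194        45
1    Jon     425   181        45
2   Omar     321   306         1
3    Jon     173   292        45
4   Omar     403    69         1
5   Omar     475   224         1
6    Max     234   249        71
group by client, sum of term:
client
Jon     667
Max     249
Omar    599
Name: term, dtype: int64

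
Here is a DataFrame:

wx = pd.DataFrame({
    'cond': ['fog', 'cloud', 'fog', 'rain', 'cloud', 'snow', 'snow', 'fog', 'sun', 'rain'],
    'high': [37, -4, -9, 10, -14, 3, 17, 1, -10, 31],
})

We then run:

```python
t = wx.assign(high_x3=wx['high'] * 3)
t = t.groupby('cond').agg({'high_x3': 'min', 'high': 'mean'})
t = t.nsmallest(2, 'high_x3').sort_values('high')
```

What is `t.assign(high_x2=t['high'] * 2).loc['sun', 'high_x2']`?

-20.0

add column high_x3 = wx['high'] * 3:
    cond  high  high_x3
0    fog    37      111
1  cloud    -4      -12
2    fog    -9      -27
3   rain    10       30
4  cloud   -14      -42
5   snow     3        9
6   snow    17       51
7    fog     1        3
8    sun   -10      -30
9   rain    31       93
group by cond: min(high_x3), mean(high):
       high_x3       high
cond                     
cloud      -42  -9.000000
fog        -27   9.666667
rain        30  20.500000
snow         9  10.000000
sun        -30 -10.000000
take 2 rows with smallest high_x3:
       high_x3  high
cond                
cloud      -42  -9.0
sun        -30 -10.0
sort by high:
       high_x3  high
cond                
sun        -30 -10.0
cloud      -42  -9.0
add column high_x2 = t['high'] * 2:
       high_x3  high  high_x2
cond                         
sun        -30 -10.0    -20.0
cloud      -42  -9.0    -18.0
Then the value at row 'sun', column 'high_x2': -20.0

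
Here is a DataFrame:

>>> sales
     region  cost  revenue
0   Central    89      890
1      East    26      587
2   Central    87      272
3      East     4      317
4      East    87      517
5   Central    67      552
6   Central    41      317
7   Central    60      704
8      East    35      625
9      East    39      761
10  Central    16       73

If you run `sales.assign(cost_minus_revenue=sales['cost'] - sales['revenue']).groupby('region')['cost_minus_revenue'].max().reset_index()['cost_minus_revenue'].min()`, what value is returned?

add column cost_minus_revenue = sales['cost'] - sales['revenue']:
     region  cost  revenue  cost_minus_revenue
0   Central    89      890                -801
1      East    26      587                -561
2   Central    87      272                -185
3      East     4      317                -313
4      East    87      517                -430
5   Central    67      552                -485
6   Central    41      317                -276
7   Central    60      704                -644
8      East    35      625                -590
9      East    39      761                -722
10  Central    16       73                 -57
group by region, max of cost_minus_revenue:
region
Central    -57
East      -313
Name: cost_minus_revenue, dtype: int64
reset_index():
    region  cost_minus_revenue
0  Central                 -57
1     East                -313
The min of column 'cost_minus_revenue' is -313.

-313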